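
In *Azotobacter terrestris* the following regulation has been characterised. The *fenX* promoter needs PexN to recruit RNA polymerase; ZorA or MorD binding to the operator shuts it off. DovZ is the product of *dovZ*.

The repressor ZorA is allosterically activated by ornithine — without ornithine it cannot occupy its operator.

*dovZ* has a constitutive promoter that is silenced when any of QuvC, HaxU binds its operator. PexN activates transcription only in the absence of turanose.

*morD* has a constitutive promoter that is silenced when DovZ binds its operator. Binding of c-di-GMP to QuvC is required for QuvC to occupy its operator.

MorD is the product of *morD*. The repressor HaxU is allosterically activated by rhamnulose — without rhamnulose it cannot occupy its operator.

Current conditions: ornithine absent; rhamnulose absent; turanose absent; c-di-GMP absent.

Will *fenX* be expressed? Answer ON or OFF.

Turanose is absent, so PexN is active.
Ornithine is absent, so ZorA is inactive.
c-di-GMP is absent, so QuvC is inactive.
Rhamnulose is absent, so HaxU is inactive.
With no repressor bound, *dovZ* is transcribed.
So DovZ is produced and active.
With repressor DovZ bound, *morD* is not transcribed.
So MorD is not produced.
No repressor is bound and PexN is active, so *fenX* is transcribed.

ON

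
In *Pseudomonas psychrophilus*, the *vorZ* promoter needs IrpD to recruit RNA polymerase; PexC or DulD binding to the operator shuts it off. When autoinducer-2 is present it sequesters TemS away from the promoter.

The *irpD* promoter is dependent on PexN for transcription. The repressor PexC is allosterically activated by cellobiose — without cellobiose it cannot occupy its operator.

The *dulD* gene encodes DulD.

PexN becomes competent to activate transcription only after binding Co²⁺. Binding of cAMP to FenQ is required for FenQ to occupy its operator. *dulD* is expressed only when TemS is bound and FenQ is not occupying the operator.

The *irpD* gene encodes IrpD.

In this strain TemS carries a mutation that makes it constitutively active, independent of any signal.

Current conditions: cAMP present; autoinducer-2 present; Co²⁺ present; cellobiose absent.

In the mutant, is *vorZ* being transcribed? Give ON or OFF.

ON

Cellobiose is absent, so PexC is inactive.
cAMP is present, so FenQ is active.
TemS is constitutively active in this strain.
With repressor FenQ bound, *dulD* is not transcribed.
So DulD is not produced.
Co²⁺ is present, so PexN is active.
No repressor is bound and PexN is active, so *irpD* is transcribed.
So IrpD is produced and active.
No repressor is bound and IrpD is active, so *vorZ* is transcribed.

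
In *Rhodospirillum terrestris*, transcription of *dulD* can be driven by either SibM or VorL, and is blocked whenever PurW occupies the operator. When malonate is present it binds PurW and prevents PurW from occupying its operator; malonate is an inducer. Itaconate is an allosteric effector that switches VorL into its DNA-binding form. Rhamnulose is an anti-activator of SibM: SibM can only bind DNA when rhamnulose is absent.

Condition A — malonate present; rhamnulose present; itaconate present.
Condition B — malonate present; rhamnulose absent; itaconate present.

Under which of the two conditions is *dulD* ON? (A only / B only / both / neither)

both

Condition A:
Malonate is present, so PurW is inactive.
Rhamnulose is present, so SibM is inactive.
Itaconate is present, so VorL is active.
Activator VorL is present, so *dulD* is transcribed.
→ *dulD* is ON in A.
Condition B:
Malonate is present, so PurW is inactive.
Rhamnulose is absent, so SibM is active.
Itaconate is present, so VorL is active.
Activator SibM is present, so *dulD* is transcribed.
→ *dulD* is ON in B.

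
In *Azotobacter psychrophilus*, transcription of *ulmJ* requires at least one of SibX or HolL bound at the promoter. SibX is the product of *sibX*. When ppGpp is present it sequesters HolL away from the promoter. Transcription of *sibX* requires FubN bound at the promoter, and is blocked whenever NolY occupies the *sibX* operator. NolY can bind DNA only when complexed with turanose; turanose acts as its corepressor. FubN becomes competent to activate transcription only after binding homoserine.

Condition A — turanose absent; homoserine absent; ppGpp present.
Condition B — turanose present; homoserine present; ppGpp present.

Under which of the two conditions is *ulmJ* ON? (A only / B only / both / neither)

neither

Condition A:
Turanose is absent, so NolY is inactive.
Homoserine is absent, so FubN is inactive.
Required activator FubN is absent, so *sibX* is not transcribed.
So SibX is not produced.
ppGpp is present, so HolL is inactive.
No activator is available at the *ulmJ* promoter, so *ulmJ* is not transcribed.
→ *ulmJ* is OFF in A.
Condition B:
Turanose is present, so NolY is active.
Homoserine is present, so FubN is active.
With repressor NolY bound, *sibX* is not transcribed.
So SibX is not produced.
ppGpp is present, so HolL is inactive.
No activator is available at the *ulmJ* promoter, so *ulmJ* is not transcribed.
→ *ulmJ* is OFF in B.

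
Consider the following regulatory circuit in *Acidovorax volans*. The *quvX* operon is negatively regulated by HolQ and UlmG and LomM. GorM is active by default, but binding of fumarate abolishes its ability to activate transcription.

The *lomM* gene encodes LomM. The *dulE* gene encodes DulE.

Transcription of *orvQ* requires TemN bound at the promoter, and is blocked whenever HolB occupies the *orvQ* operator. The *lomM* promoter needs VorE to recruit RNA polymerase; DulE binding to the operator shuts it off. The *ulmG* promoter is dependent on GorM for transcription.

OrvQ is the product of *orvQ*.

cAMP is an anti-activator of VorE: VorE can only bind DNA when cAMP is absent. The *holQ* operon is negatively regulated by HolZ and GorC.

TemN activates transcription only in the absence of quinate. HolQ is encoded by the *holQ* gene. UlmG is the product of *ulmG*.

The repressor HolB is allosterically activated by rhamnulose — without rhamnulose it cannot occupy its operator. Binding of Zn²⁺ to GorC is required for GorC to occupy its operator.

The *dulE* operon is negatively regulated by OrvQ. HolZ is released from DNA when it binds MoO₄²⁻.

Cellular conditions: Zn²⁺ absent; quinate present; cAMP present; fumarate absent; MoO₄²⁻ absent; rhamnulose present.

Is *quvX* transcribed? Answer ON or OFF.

MoO₄²⁻ is absent, so HolZ is active.
Zn²⁺ is absent, so GorC is inactive.
With repressor HolZ bound, *holQ* is not transcribed.
So HolQ is not produced.
Fumarate is absent, so GorM is active.
No repressor is bound and GorM is active, so *ulmG* is transcribed.
So UlmG is produced and active.
Quinate is present, so TemN is inactive.
Rhamnulose is present, so HolB is active.
With repressor HolB bound, *orvQ* is not transcribed.
So OrvQ is not produced.
With no repressor bound, *dulE* is transcribed.
So DulE is produced and active.
cAMP is present, so VorE is inactive.
With repressor DulE bound, *lomM* is not transcribed.
So LomM is not produced.
With repressor UlmG bound, *quvX* is not transcribed.

OFF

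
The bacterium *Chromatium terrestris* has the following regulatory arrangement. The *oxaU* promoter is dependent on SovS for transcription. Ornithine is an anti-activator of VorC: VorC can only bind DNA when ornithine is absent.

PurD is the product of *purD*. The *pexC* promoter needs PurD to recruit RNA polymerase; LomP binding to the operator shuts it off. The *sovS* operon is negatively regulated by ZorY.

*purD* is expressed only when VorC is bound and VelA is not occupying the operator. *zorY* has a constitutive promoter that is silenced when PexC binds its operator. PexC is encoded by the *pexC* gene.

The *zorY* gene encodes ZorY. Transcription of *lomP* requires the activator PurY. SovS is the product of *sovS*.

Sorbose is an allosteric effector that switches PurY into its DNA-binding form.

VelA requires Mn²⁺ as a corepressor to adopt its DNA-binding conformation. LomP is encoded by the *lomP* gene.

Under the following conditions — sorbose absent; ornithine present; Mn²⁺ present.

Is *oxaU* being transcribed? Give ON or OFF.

Sorbose is absent, so PurY is inactive.
Required activator PurY is absent, so *lomP* is not transcribed.
So LomP is not produced.
Mn²⁺ is present, so VelA is active.
Ornithine is present, so VorC is inactive.
With repressor VelA bound, *purD* is not transcribed.
So PurD is not produced.
Required activator PurD is absent, so *pexC* is not transcribed.
So PexC is not produced.
With no repressor bound, *zorY* is transcribed.
So ZorY is produced and active.
With repressor ZorY bound, *sovS* is not transcribed.
So SovS is not produced.
Required activator SovS is absent, so *oxaU* is not transcribed.

OFF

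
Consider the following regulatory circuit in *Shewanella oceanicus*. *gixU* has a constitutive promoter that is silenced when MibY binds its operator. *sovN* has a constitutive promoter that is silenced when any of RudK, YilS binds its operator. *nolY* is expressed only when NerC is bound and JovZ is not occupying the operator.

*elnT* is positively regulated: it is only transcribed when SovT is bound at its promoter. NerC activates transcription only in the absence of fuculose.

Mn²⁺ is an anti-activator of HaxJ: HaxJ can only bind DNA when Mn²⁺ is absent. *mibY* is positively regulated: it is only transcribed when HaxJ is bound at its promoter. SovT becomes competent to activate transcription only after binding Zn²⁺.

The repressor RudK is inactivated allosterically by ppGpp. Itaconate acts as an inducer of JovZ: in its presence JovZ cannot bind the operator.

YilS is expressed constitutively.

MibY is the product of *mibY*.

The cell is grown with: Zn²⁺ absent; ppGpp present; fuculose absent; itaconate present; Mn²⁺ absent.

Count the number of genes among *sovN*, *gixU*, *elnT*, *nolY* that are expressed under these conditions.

1

ppGpp is present, so RudK is inactive.
YilS is produced constitutively and is active.
With repressor YilS bound, *sovN* is not transcribed.
→ *sovN* is OFF.
Mn²⁺ is absent, so HaxJ is active.
No repressor is bound and HaxJ is active, so *mibY* is transcribed.
So MibY is produced and active.
With repressor MibY bound, *gixU* is not transcribed.
→ *gixU* is OFF.
Zn²⁺ is absent, so SovT is inactive.
Required activator SovT is absent, so *elnT* is not transcribed.
→ *elnT* is OFF.
Itaconate is present, so JovZ is inactive.
Fuculose is absent, so NerC is active.
No repressor is bound and NerC is active, so *nolY* is transcribed.
→ *nolY* is ON.
1 of the 4 genes is transcribed.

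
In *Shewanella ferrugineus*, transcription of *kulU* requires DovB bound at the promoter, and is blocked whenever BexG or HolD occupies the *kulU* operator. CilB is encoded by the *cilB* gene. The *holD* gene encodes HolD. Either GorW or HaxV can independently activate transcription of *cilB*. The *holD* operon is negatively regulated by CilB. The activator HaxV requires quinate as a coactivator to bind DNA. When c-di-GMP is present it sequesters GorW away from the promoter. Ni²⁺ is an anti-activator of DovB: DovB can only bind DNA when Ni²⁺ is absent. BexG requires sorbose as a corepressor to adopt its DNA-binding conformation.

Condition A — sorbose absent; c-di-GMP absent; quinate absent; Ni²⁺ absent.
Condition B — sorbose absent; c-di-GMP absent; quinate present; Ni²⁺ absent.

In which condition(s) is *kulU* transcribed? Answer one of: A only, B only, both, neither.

Condition A:
Sorbose is absent, so BexG is inactive.
c-di-GMP is absent, so GorW is active.
Quinate is absent, so HaxV is inactive.
Activator GorW is present, so *cilB* is transcribed.
So CilB is produced and active.
With repressor CilB bound, *holD* is not transcribed.
So HolD is not produced.
Ni²⁺ is absent, so DovB is active.
No repressor is bound and DovB is active, so *kulU* is transcribed.
→ *kulU* is ON in A.
Condition B:
Sorbose is absent, so BexG is inactive.
c-di-GMP is absent, so GorW is active.
Quinate is present, so HaxV is active.
Activator GorW is present, so *cilB* is transcribed.
So CilB is produced and active.
With repressor CilB bound, *holD* is not transcribed.
So HolD is not produced.
Ni²⁺ is absent, so DovB is active.
No repressor is bound and DovB is active, so *kulU* is transcribed.
→ *kulU* is ON in B.

both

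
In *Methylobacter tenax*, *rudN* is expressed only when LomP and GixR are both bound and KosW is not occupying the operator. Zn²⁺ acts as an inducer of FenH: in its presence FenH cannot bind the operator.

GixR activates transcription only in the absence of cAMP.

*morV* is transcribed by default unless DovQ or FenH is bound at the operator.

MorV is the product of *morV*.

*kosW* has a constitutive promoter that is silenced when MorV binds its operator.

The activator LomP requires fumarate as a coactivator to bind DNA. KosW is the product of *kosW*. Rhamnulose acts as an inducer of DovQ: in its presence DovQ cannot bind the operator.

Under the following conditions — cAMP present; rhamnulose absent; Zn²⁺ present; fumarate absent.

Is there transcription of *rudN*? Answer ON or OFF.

OFF

Fumarate is absent, so LomP is inactive.
cAMP is present, so GixR is inactive.
Rhamnulose is absent, so DovQ is active.
Zn²⁺ is present, so FenH is inactive.
With repressor DovQ bound, *morV* is not transcribed.
So MorV is not produced.
With no repressor bound, *kosW* is transcribed.
So KosW is produced and active.
With repressor KosW bound, *rudN* is not transcribed.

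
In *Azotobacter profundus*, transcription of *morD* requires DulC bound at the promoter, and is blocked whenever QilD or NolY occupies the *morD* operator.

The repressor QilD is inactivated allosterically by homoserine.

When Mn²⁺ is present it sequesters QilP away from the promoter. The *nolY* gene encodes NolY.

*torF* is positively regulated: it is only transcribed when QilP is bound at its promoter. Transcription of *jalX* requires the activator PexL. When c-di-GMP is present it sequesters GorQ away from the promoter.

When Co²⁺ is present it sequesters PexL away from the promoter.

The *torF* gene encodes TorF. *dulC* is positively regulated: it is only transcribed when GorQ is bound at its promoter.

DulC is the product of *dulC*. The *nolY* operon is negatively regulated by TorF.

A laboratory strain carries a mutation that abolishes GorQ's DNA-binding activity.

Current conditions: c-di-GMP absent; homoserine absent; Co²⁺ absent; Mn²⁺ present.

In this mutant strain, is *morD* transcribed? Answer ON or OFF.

Homoserine is absent, so QilD is active.
GorQ is non-functional in this strain, so it has no effect.
Required activator GorQ is absent, so *dulC* is not transcribed.
So DulC is not produced.
Mn²⁺ is present, so QilP is inactive.
Required activator QilP is absent, so *torF* is not transcribed.
So TorF is not produced.
With no repressor bound, *nolY* is transcribed.
So NolY is produced and active.
With repressor QilD bound, *morD* is not transcribed.

OFF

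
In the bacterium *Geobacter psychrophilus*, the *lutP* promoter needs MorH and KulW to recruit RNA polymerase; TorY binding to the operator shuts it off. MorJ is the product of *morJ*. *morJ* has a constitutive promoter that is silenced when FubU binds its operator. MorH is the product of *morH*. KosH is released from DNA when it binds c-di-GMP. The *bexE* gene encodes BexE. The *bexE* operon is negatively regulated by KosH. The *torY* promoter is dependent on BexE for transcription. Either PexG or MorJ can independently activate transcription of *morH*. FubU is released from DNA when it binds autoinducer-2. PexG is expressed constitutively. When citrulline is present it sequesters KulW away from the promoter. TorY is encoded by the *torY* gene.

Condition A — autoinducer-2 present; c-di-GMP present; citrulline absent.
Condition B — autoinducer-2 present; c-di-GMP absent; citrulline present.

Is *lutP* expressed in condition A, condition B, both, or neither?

Condition A:
PexG is produced constitutively and is active.
Autoinducer-2 is present, so FubU is inactive.
With no repressor bound, *morJ* is transcribed.
So MorJ is produced and active.
Activator PexG is present, so *morH* is transcribed.
So MorH is produced and active.
c-di-GMP is present, so KosH is inactive.
With no repressor bound, *bexE* is transcribed.
So BexE is produced and active.
No repressor is bound and BexE is active, so *torY* is transcribed.
So TorY is produced and active.
Citrulline is absent, so KulW is active.
With repressor TorY bound, *lutP* is not transcribed.
→ *lutP* is OFF in A.
Condition B:
PexG is produced constitutively and is active.
Autoinducer-2 is present, so FubU is inactive.
With no repressor bound, *morJ* is transcribed.
So MorJ is produced and active.
Activator PexG is present, so *morH* is transcribed.
So MorH is produced and active.
c-di-GMP is absent, so KosH is active.
With repressor KosH bound, *bexE* is not transcribed.
So BexE is not produced.
Required activator BexE is absent, so *torY* is not transcribed.
So TorY is not produced.
Citrulline is present, so KulW is inactive.
Required activator KulW is absent, so *lutP* is not transcribed.
→ *lutP* is OFF in B.

neither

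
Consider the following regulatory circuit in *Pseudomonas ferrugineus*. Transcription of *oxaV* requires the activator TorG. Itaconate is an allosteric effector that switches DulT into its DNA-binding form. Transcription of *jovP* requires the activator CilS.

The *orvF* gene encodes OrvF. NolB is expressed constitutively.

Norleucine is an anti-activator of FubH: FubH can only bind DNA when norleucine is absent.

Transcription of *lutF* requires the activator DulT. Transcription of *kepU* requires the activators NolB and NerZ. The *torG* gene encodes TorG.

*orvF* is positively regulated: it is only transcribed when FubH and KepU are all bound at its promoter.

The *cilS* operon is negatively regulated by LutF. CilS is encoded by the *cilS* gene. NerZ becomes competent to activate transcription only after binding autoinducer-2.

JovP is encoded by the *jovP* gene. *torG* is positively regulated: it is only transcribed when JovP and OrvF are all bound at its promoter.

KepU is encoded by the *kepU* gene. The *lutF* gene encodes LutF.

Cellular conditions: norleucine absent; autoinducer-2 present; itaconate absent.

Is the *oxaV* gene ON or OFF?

ON

Itaconate is absent, so DulT is inactive.
Required activator DulT is absent, so *lutF* is not transcribed.
So LutF is not produced.
With no repressor bound, *cilS* is transcribed.
So CilS is produced and active.
No repressor is bound and CilS is active, so *jovP* is transcribed.
So JovP is produced and active.
Norleucine is absent, so FubH is active.
NolB is produced constitutively and is active.
Autoinducer-2 is present, so NerZ is active.
No repressor is bound and NolB and NerZ are active, so *kepU* is transcribed.
So KepU is produced and active.
No repressor is bound and FubH and KepU are active, so *orvF* is transcribed.
So OrvF is produced and active.
No repressor is bound and JovP and OrvF are active, so *torG* is transcribed.
So TorG is produced and active.
No repressor is bound and TorG is active, so *oxaV* is transcribed.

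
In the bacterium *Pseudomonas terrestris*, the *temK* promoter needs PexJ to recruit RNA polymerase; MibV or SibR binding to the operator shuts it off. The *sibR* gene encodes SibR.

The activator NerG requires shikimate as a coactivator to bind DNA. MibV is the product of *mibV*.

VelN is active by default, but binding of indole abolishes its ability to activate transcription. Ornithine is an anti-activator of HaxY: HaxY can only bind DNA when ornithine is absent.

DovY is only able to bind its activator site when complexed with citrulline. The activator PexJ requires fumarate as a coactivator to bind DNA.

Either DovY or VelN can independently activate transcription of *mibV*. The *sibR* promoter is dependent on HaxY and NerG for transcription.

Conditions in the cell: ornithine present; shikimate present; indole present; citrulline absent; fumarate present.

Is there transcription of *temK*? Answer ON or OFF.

ON

Citrulline is absent, so DovY is inactive.
Indole is present, so VelN is inactive.
No activator is available at the *mibV* promoter, so *mibV* is not transcribed.
So MibV is not produced.
Fumarate is present, so PexJ is active.
Ornithine is present, so HaxY is inactive.
Shikimate is present, so NerG is active.
Required activator HaxY is absent, so *sibR* is not transcribed.
So SibR is not produced.
No repressor is bound and PexJ is active, so *temK* is transcribed.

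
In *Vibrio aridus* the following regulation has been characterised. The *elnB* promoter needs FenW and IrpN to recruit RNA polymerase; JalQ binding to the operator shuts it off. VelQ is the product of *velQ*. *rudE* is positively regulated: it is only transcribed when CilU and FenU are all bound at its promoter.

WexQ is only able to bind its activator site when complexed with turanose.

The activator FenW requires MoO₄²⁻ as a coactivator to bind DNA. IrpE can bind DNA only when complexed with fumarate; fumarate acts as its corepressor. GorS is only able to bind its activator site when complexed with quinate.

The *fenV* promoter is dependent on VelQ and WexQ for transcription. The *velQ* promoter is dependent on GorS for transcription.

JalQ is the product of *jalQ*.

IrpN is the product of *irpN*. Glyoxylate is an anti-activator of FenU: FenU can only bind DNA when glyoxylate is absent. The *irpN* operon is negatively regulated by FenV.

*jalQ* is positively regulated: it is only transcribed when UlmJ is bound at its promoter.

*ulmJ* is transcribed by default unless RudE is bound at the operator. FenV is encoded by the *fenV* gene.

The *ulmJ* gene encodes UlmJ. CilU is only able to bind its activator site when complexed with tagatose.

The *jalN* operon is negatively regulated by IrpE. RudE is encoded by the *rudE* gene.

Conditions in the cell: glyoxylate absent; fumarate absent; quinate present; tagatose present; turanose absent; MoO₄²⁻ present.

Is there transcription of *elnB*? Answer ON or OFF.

ON

MoO₄²⁻ is present, so FenW is active.
Tagatose is present, so CilU is active.
Glyoxylate is absent, so FenU is active.
No repressor is bound and CilU and FenU are active, so *rudE* is transcribed.
So RudE is produced and active.
With repressor RudE bound, *ulmJ* is not transcribed.
So UlmJ is not produced.
Required activator UlmJ is absent, so *jalQ* is not transcribed.
So JalQ is not produced.
Quinate is present, so GorS is active.
No repressor is bound and GorS is active, so *velQ* is transcribed.
So VelQ is produced and active.
Turanose is absent, so WexQ is inactive.
Required activator WexQ is absent, so *fenV* is not transcribed.
So FenV is not produced.
With no repressor bound, *irpN* is transcribed.
So IrpN is produced and active.
No repressor is bound and FenW and IrpN are active, so *elnB* is transcribed.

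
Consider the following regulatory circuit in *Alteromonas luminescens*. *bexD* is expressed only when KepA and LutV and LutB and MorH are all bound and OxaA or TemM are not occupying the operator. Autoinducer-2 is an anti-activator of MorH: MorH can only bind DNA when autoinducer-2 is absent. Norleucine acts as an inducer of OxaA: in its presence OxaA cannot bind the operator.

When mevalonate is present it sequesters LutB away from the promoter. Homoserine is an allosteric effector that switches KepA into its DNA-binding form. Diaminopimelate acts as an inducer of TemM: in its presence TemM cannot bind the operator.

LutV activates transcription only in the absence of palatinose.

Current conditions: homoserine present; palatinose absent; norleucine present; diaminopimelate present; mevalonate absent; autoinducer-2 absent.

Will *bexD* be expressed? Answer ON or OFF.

Homoserine is present, so KepA is active.
Palatinose is absent, so LutV is active.
Norleucine is present, so OxaA is inactive.
Diaminopimelate is present, so TemM is inactive.
Mevalonate is absent, so LutB is active.
Autoinducer-2 is absent, so MorH is active.
No repressor is bound and KepA and LutV and LutB and MorH are active, so *bexD* is transcribed.

ON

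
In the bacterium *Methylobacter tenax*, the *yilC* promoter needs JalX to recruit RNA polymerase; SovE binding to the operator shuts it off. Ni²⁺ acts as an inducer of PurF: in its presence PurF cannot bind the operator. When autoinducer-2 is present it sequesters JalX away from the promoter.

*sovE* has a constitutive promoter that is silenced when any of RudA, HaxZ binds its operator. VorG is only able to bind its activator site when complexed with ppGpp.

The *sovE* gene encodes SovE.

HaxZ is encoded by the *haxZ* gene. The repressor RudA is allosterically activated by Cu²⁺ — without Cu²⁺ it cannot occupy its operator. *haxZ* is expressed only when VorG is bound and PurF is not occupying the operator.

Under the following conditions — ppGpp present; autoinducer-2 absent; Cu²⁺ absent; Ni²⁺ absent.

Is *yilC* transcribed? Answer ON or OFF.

Cu²⁺ is absent, so RudA is inactive.
Ni²⁺ is absent, so PurF is active.
ppGpp is present, so VorG is active.
With repressor PurF bound, *haxZ* is not transcribed.
So HaxZ is not produced.
With no repressor bound, *sovE* is transcribed.
So SovE is produced and active.
Autoinducer-2 is absent, so JalX is active.
With repressor SovE bound, *yilC* is not transcribed.

OFF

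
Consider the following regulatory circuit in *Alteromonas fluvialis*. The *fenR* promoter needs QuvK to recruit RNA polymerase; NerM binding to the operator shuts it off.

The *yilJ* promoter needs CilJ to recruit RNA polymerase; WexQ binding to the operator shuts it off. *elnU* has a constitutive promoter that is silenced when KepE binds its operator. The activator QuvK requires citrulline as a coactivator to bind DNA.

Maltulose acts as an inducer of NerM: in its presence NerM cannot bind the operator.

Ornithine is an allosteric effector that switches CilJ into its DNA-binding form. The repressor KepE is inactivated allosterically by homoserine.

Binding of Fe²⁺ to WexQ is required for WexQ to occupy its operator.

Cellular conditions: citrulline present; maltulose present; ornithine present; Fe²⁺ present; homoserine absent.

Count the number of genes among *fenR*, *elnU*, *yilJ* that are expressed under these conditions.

Maltulose is present, so NerM is inactive.
Citrulline is present, so QuvK is active.
No repressor is bound and QuvK is active, so *fenR* is transcribed.
→ *fenR* is ON.
Homoserine is absent, so KepE is active.
With repressor KepE bound, *elnU* is not transcribed.
→ *elnU* is OFF.
Fe²⁺ is present, so WexQ is active.
Ornithine is present, so CilJ is active.
With repressor WexQ bound, *yilJ* is not transcribed.
→ *yilJ* is OFF.
1 of the 3 genes is transcribed.

1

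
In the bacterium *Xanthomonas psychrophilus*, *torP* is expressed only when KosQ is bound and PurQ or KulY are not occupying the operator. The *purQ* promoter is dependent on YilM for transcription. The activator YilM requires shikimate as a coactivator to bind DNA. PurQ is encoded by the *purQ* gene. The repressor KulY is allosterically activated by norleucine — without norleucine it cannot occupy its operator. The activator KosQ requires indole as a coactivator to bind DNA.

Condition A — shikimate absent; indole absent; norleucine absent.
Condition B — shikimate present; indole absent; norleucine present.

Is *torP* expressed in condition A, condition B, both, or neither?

Condition A:
Shikimate is absent, so YilM is inactive.
Required activator YilM is absent, so *purQ* is not transcribed.
So PurQ is not produced.
Indole is absent, so KosQ is inactive.
Norleucine is absent, so KulY is inactive.
Required activator KosQ is absent, so *torP* is not transcribed.
→ *torP* is OFF in A.
Condition B:
Shikimate is present, so YilM is active.
No repressor is bound and YilM is active, so *purQ* is transcribed.
So PurQ is produced and active.
Indole is absent, so KosQ is inactive.
Norleucine is present, so KulY is active.
With repressor PurQ bound, *torP* is not transcribed.
→ *torP* is OFF in B.

neither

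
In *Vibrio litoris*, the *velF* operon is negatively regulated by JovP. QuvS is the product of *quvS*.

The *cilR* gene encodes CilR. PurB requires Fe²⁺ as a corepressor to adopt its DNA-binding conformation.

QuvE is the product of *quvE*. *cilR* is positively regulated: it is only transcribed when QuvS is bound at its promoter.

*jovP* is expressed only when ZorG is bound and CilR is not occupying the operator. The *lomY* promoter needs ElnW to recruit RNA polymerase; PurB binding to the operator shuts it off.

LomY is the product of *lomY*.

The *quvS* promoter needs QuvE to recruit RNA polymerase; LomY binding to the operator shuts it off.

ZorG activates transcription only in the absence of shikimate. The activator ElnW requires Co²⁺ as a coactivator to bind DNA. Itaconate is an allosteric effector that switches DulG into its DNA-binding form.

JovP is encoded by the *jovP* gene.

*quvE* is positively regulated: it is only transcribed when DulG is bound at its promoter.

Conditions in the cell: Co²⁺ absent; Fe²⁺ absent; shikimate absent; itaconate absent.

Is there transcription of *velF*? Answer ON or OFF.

OFF

Itaconate is absent, so DulG is inactive.
Required activator DulG is absent, so *quvE* is not transcribed.
So QuvE is not produced.
Fe²⁺ is absent, so PurB is inactive.
Co²⁺ is absent, so ElnW is inactive.
Required activator ElnW is absent, so *lomY* is not transcribed.
So LomY is not produced.
Required activator QuvE is absent, so *quvS* is not transcribed.
So QuvS is not produced.
Required activator QuvS is absent, so *cilR* is not transcribed.
So CilR is not produced.
Shikimate is absent, so ZorG is active.
No repressor is bound and ZorG is active, so *jovP* is transcribed.
So JovP is produced and active.
With repressor JovP bound, *velF* is not transcribed.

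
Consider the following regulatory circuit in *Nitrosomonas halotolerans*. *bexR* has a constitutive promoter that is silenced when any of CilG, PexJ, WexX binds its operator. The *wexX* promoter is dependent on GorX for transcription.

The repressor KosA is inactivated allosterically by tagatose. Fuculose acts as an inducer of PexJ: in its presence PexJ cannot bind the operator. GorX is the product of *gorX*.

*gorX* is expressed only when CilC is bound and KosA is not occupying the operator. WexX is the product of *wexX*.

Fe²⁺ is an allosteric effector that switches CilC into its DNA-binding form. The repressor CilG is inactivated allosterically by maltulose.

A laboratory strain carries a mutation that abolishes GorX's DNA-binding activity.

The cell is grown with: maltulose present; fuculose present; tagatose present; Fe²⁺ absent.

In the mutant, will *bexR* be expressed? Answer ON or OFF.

ON

Maltulose is present, so CilG is inactive.
Fuculose is present, so PexJ is inactive.
GorX is non-functional in this strain, so it has no effect.
Required activator GorX is absent, so *wexX* is not transcribed.
So WexX is not produced.
With no repressor bound, *bexR* is transcribed.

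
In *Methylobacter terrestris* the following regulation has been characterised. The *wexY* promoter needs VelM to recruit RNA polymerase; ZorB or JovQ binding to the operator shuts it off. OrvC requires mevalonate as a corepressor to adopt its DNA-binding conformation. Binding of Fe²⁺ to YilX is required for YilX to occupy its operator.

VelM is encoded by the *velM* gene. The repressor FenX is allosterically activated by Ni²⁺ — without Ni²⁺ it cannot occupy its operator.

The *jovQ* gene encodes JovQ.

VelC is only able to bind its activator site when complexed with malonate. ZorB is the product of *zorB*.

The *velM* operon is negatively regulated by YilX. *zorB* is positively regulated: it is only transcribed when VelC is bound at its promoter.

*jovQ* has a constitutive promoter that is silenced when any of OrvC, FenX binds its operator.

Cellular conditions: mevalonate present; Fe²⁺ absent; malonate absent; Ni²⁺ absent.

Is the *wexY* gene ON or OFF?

ON

Malonate is absent, so VelC is inactive.
Required activator VelC is absent, so *zorB* is not transcribed.
So ZorB is not produced.
Fe²⁺ is absent, so YilX is inactive.
With no repressor bound, *velM* is transcribed.
So VelM is produced and active.
Mevalonate is present, so OrvC is active.
Ni²⁺ is absent, so FenX is inactive.
With repressor OrvC bound, *jovQ* is not transcribed.
So JovQ is not produced.
No repressor is bound and VelM is active, so *wexY* is transcribed.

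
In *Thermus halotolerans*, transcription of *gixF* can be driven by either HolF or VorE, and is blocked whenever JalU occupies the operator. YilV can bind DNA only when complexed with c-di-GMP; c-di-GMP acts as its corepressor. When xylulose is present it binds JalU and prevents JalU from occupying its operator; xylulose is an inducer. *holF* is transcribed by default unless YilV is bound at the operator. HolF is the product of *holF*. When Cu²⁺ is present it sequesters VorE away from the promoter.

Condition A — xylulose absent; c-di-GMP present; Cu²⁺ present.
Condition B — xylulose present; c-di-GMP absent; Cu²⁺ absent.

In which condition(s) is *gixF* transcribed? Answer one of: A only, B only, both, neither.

B only

Condition A:
Xylulose is absent, so JalU is active.
c-di-GMP is present, so YilV is active.
With repressor YilV bound, *holF* is not transcribed.
So HolF is not produced.
Cu²⁺ is present, so VorE is inactive.
With repressor JalU bound, *gixF* is not transcribed.
→ *gixF* is OFF in A.
Condition B:
Xylulose is present, so JalU is inactive.
c-di-GMP is absent, so YilV is inactive.
With no repressor bound, *holF* is transcribed.
So HolF is produced and active.
Cu²⁺ is absent, so VorE is active.
Activator HolF is present, so *gixF* is transcribed.
→ *gixF* is ON in B.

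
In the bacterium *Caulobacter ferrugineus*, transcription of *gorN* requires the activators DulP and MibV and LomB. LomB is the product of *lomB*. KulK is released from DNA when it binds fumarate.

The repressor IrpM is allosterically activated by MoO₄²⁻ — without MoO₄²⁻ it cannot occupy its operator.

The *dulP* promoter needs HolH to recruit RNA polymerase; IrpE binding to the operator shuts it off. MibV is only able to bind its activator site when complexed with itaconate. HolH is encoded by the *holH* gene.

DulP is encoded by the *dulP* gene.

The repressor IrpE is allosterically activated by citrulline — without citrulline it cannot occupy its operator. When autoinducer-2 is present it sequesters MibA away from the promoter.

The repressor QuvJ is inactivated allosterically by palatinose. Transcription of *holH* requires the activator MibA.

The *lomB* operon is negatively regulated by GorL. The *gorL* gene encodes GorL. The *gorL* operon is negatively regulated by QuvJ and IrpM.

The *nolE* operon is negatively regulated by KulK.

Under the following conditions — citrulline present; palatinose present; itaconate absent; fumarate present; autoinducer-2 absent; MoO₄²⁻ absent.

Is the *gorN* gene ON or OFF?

OFF

Autoinducer-2 is absent, so MibA is active.
No repressor is bound and MibA is active, so *holH* is transcribed.
So HolH is produced and active.
Citrulline is present, so IrpE is active.
With repressor IrpE bound, *dulP* is not transcribed.
So DulP is not produced.
Itaconate is absent, so MibV is inactive.
Palatinose is present, so QuvJ is inactive.
MoO₄²⁻ is absent, so IrpM is inactive.
With no repressor bound, *gorL* is transcribed.
So GorL is produced and active.
With repressor GorL bound, *lomB* is not transcribed.
So LomB is not produced.
Required activator DulP is absent, so *gorN* is not transcribed.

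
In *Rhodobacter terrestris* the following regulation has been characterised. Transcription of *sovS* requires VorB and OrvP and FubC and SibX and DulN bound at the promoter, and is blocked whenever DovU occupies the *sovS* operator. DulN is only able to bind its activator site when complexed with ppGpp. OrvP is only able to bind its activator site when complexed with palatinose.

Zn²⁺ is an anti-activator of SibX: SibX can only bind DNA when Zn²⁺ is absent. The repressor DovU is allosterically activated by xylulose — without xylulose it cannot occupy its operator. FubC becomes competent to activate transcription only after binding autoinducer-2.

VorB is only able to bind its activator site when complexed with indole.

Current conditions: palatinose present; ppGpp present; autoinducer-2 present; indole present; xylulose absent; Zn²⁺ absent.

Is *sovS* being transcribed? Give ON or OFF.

Indole is present, so VorB is active.
Palatinose is present, so OrvP is active.
Autoinducer-2 is present, so FubC is active.
Zn²⁺ is absent, so SibX is active.
Xylulose is absent, so DovU is inactive.
ppGpp is present, so DulN is active.
No repressor is bound and VorB and OrvP and FubC and SibX and DulN are active, so *sovS* is transcribed.

ON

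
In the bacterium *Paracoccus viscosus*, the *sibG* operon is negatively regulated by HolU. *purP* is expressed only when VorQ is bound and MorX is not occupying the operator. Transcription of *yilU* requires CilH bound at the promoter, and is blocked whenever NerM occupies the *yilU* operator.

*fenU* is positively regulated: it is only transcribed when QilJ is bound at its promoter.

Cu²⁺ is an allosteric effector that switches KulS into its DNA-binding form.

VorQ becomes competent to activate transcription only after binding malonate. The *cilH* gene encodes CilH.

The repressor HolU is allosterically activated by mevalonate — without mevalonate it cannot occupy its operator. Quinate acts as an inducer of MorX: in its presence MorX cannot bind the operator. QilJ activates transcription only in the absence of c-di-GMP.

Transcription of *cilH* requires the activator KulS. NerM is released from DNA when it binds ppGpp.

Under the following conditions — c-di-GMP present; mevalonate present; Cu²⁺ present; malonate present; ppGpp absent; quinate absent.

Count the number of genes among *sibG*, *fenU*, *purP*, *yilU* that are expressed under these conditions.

0

Mevalonate is present, so HolU is active.
With repressor HolU bound, *sibG* is not transcribed.
→ *sibG* is OFF.
c-di-GMP is present, so QilJ is inactive.
Required activator QilJ is absent, so *fenU* is not transcribed.
→ *fenU* is OFF.
Malonate is present, so VorQ is active.
Quinate is absent, so MorX is active.
With repressor MorX bound, *purP* is not transcribed.
→ *purP* is OFF.
Cu²⁺ is present, so KulS is active.
No repressor is bound and KulS is active, so *cilH* is transcribed.
So CilH is produced and active.
ppGpp is absent, so NerM is active.
With repressor NerM bound, *yilU* is not transcribed.
→ *yilU* is OFF.
0 of the 4 genes are transcribed.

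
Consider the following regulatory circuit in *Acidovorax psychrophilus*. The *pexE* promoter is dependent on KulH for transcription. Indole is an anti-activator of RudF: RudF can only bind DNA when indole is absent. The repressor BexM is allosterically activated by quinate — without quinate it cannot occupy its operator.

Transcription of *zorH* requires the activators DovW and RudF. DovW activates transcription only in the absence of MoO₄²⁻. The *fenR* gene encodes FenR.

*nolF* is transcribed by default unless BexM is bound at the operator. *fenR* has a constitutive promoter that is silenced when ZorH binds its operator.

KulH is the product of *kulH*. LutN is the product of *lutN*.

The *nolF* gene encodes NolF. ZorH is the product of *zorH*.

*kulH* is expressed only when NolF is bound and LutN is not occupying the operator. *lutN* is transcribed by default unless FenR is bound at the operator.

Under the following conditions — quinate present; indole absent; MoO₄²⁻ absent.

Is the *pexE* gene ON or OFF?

OFF

MoO₄²⁻ is absent, so DovW is active.
Indole is absent, so RudF is active.
No repressor is bound and DovW and RudF are active, so *zorH* is transcribed.
So ZorH is produced and active.
With repressor ZorH bound, *fenR* is not transcribed.
So FenR is not produced.
With no repressor bound, *lutN* is transcribed.
So LutN is produced and active.
Quinate is present, so BexM is active.
With repressor BexM bound, *nolF* is not transcribed.
So NolF is not produced.
With repressor LutN bound, *kulH* is not transcribed.
So KulH is not produced.
Required activator KulH is absent, so *pexE* is not transcribed.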